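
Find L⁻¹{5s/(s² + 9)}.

This is the form c·s/(s² + a²) with a = 3, c = 5. L⁻¹ = 5·cos(3t)

Final answer: 5·cos(3t)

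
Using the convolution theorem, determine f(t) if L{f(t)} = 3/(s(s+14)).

3/(s(s+14)) = (3/s)·(1/(s+14)) = L{3}·L{e^(-14t)}. By convolution, f(t) = 3*e^(-14t) = ∫₀ᵗ 3·e^(-14τ) dτ = 3·(1 - e^(-14t))/14

Final answer: 3·(1 - e^(-14t))/14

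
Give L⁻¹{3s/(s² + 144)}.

This is the form c·s/(s² + a²) with a = 12, c = 3. L⁻¹ = 3·cos(12t)

Final answer: 3·cos(12t)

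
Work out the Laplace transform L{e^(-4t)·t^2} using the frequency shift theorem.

L{e^(at)·t^n} = n!/(s-a)^(n+1), so L{e^(-4t)·t^2} = 2/(s+4)^3

Final answer: 2/(s+4)^3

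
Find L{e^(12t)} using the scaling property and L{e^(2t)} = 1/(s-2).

Using L{f(at)} = (1/a)F(s/a) with a=6 and f(t) = e^(2t): L{e^(12t)} = (1/6) · 1/((s/6)-2) = (1/6) · 6/(s-12) = 1/(s-12)

Final answer: 1/(s-12)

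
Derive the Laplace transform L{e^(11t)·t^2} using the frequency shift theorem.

L{e^(at)·t^n} = n!/(s-a)^(n+1), so L{e^(11t)·t^2} = 2/(s-11)^3

Final answer: 2/(s-11)^3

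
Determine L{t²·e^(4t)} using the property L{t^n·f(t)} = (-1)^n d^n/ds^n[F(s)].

L{e^(4t)} = 1/(s-4). d/ds[1/(s-4)] = -1/(s-4)². d²/ds²[1/(s-4)] = 2/(s-4)³. So L{t²·e^(4t)} = (-1)² · 2/(s-4)³ = 2/(s-4)³

Final answer: 2/(s-4)³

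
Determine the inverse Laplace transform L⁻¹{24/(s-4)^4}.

L⁻¹{n!/(s-a)^(n+1)} = t^n·e^(at) with n=3, a=4. So L⁻¹{6/(s-4)^4} = t^3·e^(4t), and L⁻¹{24/(s-4)^4} = (24/6)·t^3·e^(4t) = 4·t^3·e^(4t)

Final answer: 4·t^3·e^(4t)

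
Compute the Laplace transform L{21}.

L{21} = 21 · L{1} = 21/s

Final answer: 21/s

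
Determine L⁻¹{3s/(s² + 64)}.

This is the form c·s/(s² + a²) with a = 8, c = 3. L⁻¹ = 3·cos(8t)

Final answer: 3·cos(8t)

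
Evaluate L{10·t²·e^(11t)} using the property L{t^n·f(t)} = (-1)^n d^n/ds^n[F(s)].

L{e^(11t)} = 1/(s-11). d/ds[1/(s-11)] = -1/(s-11)². d²/ds²[1/(s-11)] = 2/(s-11)³. So L{t²·e^(11t)} = (-1)² · 2/(s-11)³ = 2/(s-11)³. Then L{10·t²·e^(11t)} = 10·2/(s-11)³ = 20/(s-11)³

Final answer: 20/(s-11)³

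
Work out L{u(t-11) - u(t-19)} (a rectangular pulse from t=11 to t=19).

L{u(t-a)} = e^(-as)/s. L{u(t-11) - u(t-19)} = (e^(-11s) - e^(-19s))/s

Final answer: (e^(-11s) - e^(-19s))/s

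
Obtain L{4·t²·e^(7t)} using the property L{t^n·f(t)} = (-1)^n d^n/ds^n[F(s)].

L{e^(7t)} = 1/(s-7). d/ds[1/(s-7)] = -1/(s-7)². d²/ds²[1/(s-7)] = 2/(s-7)³. So L{t²·e^(7t)} = (-1)² · 2/(s-7)³ = 2/(s-7)³. Then L{4·t²·e^(7t)} = 4·2/(s-7)³ = 8/(s-7)³

Final answer: 8/(s-7)³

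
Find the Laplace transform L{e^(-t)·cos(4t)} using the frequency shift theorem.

Frequency shift: L{e^(at)f(t)} = F(s-a). L{e^(-t)·cos(4t)} = (s+1)/((s+1)² + 16)

Final answer: (s+1)/((s+1)² + 16)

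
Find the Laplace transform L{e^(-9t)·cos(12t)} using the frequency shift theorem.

Frequency shift: L{e^(at)f(t)} = F(s-a). L{e^(-9t)·cos(12t)} = (s+9)/((s+9)² + 144)

Final answer: (s+9)/((s+9)² + 144)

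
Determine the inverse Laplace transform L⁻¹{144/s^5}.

L⁻¹{n!/s^(n+1)} = t^n with n=4. So L⁻¹{24/s^5} = t^4, and L⁻¹{144/s^5} = (144/24)·t^4 = 6·t^4

Final answer: 6·t^4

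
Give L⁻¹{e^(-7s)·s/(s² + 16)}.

L⁻¹{s/(s² + 16)} = cos(4t). By the time shift theorem, L⁻¹{e^(-as)F(s)} = u(t-a)f(t-a) with a=7, so L⁻¹{e^(-7s)·s/(s² + 16)} = u(t-7)·cos(4(t-7))

Final answer: u(t-7)·cos(4(t-7))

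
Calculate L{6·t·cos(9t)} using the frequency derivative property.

L{cos(9t)} = s/(s² + 81). Derivative: d/ds[s/(s² + 81)] = [(s² + 81) - s·2s]/(s² + 81)² = (81 - s²)/(s² + 81)². So L{t·cos(9t)} = -F'(s) = (s² - 81)/(s² + 81)². Then L{6·t·cos(9t)} = 6·(s² - 81)/(s² + 81)²

Final answer: 6·(s² - 81)/(s² + 81)²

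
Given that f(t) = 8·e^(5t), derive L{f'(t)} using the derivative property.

f(0) = 8, F(s) = 8/(s-5). L{f'(t)} = s·F(s) - f(0) = 8s/(s-5) - 8 = (8s - 8(s-5))/(s-5) = 40/(s-5)

Final answer: 40/(s-5)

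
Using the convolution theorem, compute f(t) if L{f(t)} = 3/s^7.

3/s^7 = (3/s)·(1/s^6) = L{3}·L{t^5/120}. By convolution, f(t) = 3*t^5/120 = ∫₀ᵗ 3·τ^5/120 dτ = 3·t^6/720

Final answer: 3·t^6/720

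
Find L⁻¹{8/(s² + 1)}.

This is the form c·a/(s² + a²) with a = 1, c = 8. L⁻¹ = 8·sin(t)

Final answer: 8·sin(t)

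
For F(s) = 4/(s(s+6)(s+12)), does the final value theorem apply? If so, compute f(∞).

Poles of sF(s) = 4/((s+6)(s+12)) are at s = -6 and s = -12, both in the left half-plane. Theorem applies. f(∞) = lim_{s→0} sF(s) = 4/(6·12) = 1/18

Final answer: 1/18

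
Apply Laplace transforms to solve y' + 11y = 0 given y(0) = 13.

L{y'} + 11L{y} = 0. sY - 13 + 11Y = 0. Y(s+11) = 13. Y = 13/(s+11)

Final answer: y(t) = 13e^(-11t)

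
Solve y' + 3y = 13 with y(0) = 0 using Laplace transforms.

sY + 3Y = 13/s. Y = 13/(s(s+3)). Partial fractions: Y = 13/3/s - 13/3/(s+3)

Final answer: y(t) = 13/3(1 - e^(-3t))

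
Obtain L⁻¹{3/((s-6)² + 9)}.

Form: b/((s-a)² + b²) → e^(at)sin(bt). With a=6, b=3

Final answer: e^(6t)·sin(3t)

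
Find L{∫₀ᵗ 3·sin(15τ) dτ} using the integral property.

L{∫₀ᵗ f(τ)dτ} = F(s)/s with F(s) = 45/(s² + 225), so the result is (45/(s² + 225))/s = 45/(s(s² + 225))

Final answer: 45/(s(s² + 225))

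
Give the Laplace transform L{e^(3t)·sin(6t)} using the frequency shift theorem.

Frequency shift: L{e^(at)f(t)} = F(s-a). L{e^(3t)·sin(6t)} = 6/((s-3)² + 36)

Final answer: 6/((s-3)² + 36)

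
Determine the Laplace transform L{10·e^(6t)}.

L{e^(at)} = 1/(s-a), so L{e^(6t)} = 1/(s-6). Then L{10·e^(6t)} = 10/(s-6)

Final answer: 10/(s-6)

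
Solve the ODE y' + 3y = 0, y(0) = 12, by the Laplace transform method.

L{y'} + 3L{y} = 0. sY - 12 + 3Y = 0. Y(s+3) = 12. Y = 12/(s+3)

Final answer: y(t) = 12e^(-3t)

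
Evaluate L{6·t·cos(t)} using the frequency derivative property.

L{cos(t)} = s/(s² + 1). Derivative: d/ds[s/(s² + 1)] = [(s² + 1) - s·2s]/(s² + 1)² = (1 - s²)/(s² + 1)². So L{t·cos(t)} = -F'(s) = (s² - 1)/(s² + 1)². Then L{6·t·cos(t)} = 6·(s² - 1)/(s² + 1)²

Final answer: 6·(s² - 1)/(s² + 1)²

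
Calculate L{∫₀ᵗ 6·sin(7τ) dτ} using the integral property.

L{∫₀ᵗ f(τ)dτ} = F(s)/s with F(s) = 42/(s² + 49), so the result is (42/(s² + 49))/s = 42/(s(s² + 49))

Final answer: 42/(s(s² + 49))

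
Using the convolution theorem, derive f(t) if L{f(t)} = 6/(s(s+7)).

6/(s(s+7)) = (6/s)·(1/(s+7)) = L{6}·L{e^(-7t)}. By convolution, f(t) = 6*e^(-7t) = ∫₀ᵗ 6·e^(-7τ) dτ = 6·(1 - e^(-7t))/7

Final answer: 6·(1 - e^(-7t))/7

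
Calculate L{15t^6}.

L{t^n} = n!/s^(n+1). So L{15t^6} = 15·6!/s^7 = 10800/s^7

Final answer: 10800/s^7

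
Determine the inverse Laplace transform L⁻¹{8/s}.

L⁻¹{c/s} = c, so L⁻¹{8/s} = 8

Final answer: 8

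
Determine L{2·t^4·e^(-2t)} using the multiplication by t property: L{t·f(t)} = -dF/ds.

Using L{t^n·e^(at)} = n!/(s-a)^(n+1), L{t^4·e^(-2t)} = 24/(s+2)^5, so L{2·t^4·e^(-2t)} = 2·24/(s+2)^5 = 48/(s+2)^5

Final answer: 48/(s+2)^5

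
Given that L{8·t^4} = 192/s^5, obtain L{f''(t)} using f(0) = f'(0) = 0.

L{f''(t)} = s²F(s) - sf(0) - f'(0) = s²·192/s^5 - 0 - 0 = 192/s^3

Final answer: 192/s^3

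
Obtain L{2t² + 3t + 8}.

L{2t² + 3t + 8} = 2·2/s³ + 3/s² + 8/s = 4/s³ + 3/s² + 8/s

Final answer: 4/s³ + 3/s² + 8/s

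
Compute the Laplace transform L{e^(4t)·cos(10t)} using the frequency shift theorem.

Frequency shift: L{e^(at)f(t)} = F(s-a). L{e^(4t)·cos(10t)} = (s-4)/((s-4)² + 100)

Final answer: (s-4)/((s-4)² + 100)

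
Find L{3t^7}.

L{t^n} = n!/s^(n+1). So L{3t^7} = 3·7!/s^8 = 15120/s^8

Final answer: 15120/s^8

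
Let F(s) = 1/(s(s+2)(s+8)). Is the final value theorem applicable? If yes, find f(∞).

Poles of sF(s) = 1/((s+2)(s+8)) are at s = -2 and s = -8, both in the left half-plane. Theorem applies. f(∞) = lim_{s→0} sF(s) = 1/(2·8) = 1/16

Final answer: 1/16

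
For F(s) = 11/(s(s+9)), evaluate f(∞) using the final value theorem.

f(∞) = lim_{s→0} s·11/(s(s+9)) = lim_{s→0} 11/(s+9) = 11/9 = 11/9

Final answer: 11/9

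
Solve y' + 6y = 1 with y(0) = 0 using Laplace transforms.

sY + 6Y = 1/s. Y = 1/(s(s+6)). Partial fractions: Y = 1/6/s - 1/6/(s+6)

Final answer: y(t) = 1/6(1 - e^(-6t))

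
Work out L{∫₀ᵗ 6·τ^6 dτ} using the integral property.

L{∫₀ᵗ f(τ)dτ} = F(s)/s with f(t) = 6t^6. F(s) = 4320/s^7, so L{∫₀ᵗ 6·τ^6 dτ} = (4320/s^7)/s = 4320/s^8. (Check: ∫₀ᵗ 6·τ^6 dτ = 6t^7/7.)

Final answer: 4320/s^8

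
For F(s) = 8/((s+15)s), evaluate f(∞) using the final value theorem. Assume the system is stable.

f(∞) = lim_{s→0} sF(s) = lim_{s→0} 8/(s+15) = 8/15

Final answer: 8/15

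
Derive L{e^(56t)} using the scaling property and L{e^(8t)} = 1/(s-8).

Using L{f(at)} = (1/a)F(s/a) with a=7 and f(t) = e^(8t): L{e^(56t)} = (1/7) · 1/((s/7)-8) = (1/7) · 7/(s-56) = 1/(s-56)

Final answer: 1/(s-56)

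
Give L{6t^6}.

L{t^n} = n!/s^(n+1). So L{6t^6} = 6·6!/s^7 = 4320/s^7

Final answer: 4320/s^7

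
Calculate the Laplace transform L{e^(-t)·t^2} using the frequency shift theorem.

L{e^(at)·t^n} = n!/(s-a)^(n+1), so L{e^(-t)·t^2} = 2/(s+1)^3

Final answer: 2/(s+1)^3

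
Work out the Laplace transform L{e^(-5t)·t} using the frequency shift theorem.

L{e^(at)·t^n} = n!/(s-a)^(n+1), so L{e^(-5t)·t} = 1/(s+5)^2

Final answer: 1/(s+5)^2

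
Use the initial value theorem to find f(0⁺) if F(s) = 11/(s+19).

f(0⁺) = lim_{s→∞} s·11/(s+19) = lim_{s→∞} 11s/(s+19) = 11

Final answer: 11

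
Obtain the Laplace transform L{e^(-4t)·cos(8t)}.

L{e^(at)·cos(ωt)} = (s-a)/((s-a)² + ω²), so L{e^(-4t)·cos(8t)} = (s+4)/((s+4)² + 64)

Final answer: (s+4)/((s+4)² + 64)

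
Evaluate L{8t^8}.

L{t^n} = n!/s^(n+1). So L{8t^8} = 8·8!/s^9 = 322560/s^9

Final answer: 322560/s^9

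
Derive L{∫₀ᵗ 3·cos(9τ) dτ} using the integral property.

L{∫₀ᵗ f(τ)dτ} = F(s)/s with F(s) = 3s/(s² + 81), so the result is (3s/(s² + 81))/s = 3/(s² + 81)

Final answer: 3/(s² + 81)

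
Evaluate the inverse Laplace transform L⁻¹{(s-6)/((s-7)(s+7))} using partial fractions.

Using partial fractions, f(t) = (e^(7t) + 13e^(-7t))/14

Final answer: (e^(7t) + 13e^(-7t))/14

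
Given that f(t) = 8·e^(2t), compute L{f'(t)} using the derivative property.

f(0) = 8, F(s) = 8/(s-2). L{f'(t)} = s·F(s) - f(0) = 8s/(s-2) - 8 = (8s - 8(s-2))/(s-2) = 16/(s-2)

Final answer: 16/(s-2)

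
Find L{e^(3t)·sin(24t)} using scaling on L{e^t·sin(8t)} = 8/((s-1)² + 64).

Scaling with a=3: L{e^(3t)·sin(24t)} = (1/3) · 8/((s/3-1)² + 64). Simplifying: 24/((s-3)² + 576)

Final answer: 24/((s-3)² + 576)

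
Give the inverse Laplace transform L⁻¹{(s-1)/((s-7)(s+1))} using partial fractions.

Using partial fractions, f(t) = (6e^(7t) + 2e^(-t))/8

Final answer: (6e^(7t) + 2e^(-t))/8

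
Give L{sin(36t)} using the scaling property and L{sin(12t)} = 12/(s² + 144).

Using L{f(at)} = (1/a)F(s/a) with a=3: L{sin(36t)} = (1/3) · 12/((s/3)² + 144) = (1/3) · 12·9/(s² + 1296) = 36/(s² + 1296)

Final answer: 36/(s² + 1296)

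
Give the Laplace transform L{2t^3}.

L{2t^3} = 2 · L{t^3} = 2 · 6/s^4 = 12/s^4

Final answer: 12/s^4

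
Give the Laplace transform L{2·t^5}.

L{t^n} = n!/s^(n+1), so L{t^5} = 120/s^6. Then L{2·t^5} = 2·120/s^6 = 240/s^6

Final answer: 240/s^6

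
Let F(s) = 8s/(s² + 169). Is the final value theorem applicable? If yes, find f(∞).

The final value theorem requires all poles of sF(s) in the left half-plane. sF(s) = 8s²/(s² + 169) has poles at s = ±13i (imaginary axis). Theorem does NOT apply (oscillatory system).

Final answer: Not applicable (oscillatory)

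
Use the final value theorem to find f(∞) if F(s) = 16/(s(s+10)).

f(∞) = lim_{s→0} s·16/(s(s+10)) = lim_{s→0} 16/(s+10) = 16/10 = 8/5

Final answer: 8/5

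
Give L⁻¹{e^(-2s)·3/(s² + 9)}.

L⁻¹{3/(s² + 9)} = sin(3t). By the time shift theorem, L⁻¹{e^(-as)F(s)} = u(t-a)f(t-a) with a=2, so L⁻¹{e^(-2s)·3/(s² + 9)} = u(t-2)·sin(3(t-2))

Final answer: u(t-2)·sin(3(t-2))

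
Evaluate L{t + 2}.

L{t + 2} = L{t} + 2·L{1} = 1/s² + 2/s

Final answer: 1/s² + 2/s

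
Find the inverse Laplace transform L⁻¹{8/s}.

L⁻¹{c/s} = c, so L⁻¹{8/s} = 8

Final answer: 8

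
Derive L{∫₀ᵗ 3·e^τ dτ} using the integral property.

L{∫₀ᵗ f(τ)dτ} = F(s)/s with F(s) = 3/(s-1), so L{∫₀ᵗ 3·e^τ dτ} = 3/(s(s-1))

Final answer: 3/(s(s-1))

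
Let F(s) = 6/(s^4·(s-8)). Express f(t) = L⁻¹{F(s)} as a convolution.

6/(s^4·(s-8)) = (6/s^4)·(1/(s-8)) = L{t^3}·L{e^(8t)}. So f(t) = t^3*e^(8t) = ∫₀ᵗ τ^3·e^(8(t-τ)) dτ

Final answer: ∫₀ᵗ τ^3·e^(8(t-τ)) dτ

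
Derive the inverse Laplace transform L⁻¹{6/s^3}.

L⁻¹{n!/s^(n+1)} = t^n with n=2. So L⁻¹{2/s^3} = t^2, and L⁻¹{6/s^3} = (6/2)·t^2 = 3·t^2

Final answer: 3·t^2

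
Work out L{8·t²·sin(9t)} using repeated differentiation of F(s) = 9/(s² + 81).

F(s) = 9/(s² + 81). F'(s) = -18s/(s² + 81)². F''(s) = -18(81 - 3s²)/(s² + 81)³ = (54s² - 1458)/(s² + 81)³. So L{t²·sin(9t)} = (-1)² F''(s) = (54s² - 1458)/(s² + 81)³. Then L{8·t²·sin(9t)} = 8·(54s² - 1458)/(s² + 81)³ = (432s² - 11664)/(s² + 81)³

Final answer: (432s² - 11664)/(s² + 81)³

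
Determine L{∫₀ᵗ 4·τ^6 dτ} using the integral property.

L{∫₀ᵗ f(τ)dτ} = F(s)/s with f(t) = 4t^6. F(s) = 2880/s^7, so L{∫₀ᵗ 4·τ^6 dτ} = (2880/s^7)/s = 2880/s^8. (Check: ∫₀ᵗ 4·τ^6 dτ = 4t^7/7.)

Final answer: 2880/s^8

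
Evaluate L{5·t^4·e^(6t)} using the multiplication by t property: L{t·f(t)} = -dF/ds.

Using L{t^n·e^(at)} = n!/(s-a)^(n+1), L{t^4·e^(6t)} = 24/(s-6)^5, so L{5·t^4·e^(6t)} = 5·24/(s-6)^5 = 120/(s-6)^5

Final answer: 120/(s-6)^5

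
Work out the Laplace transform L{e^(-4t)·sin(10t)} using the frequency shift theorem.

Frequency shift: L{e^(at)f(t)} = F(s-a). L{e^(-4t)·sin(10t)} = 10/((s+4)² + 100)

Final answer: 10/((s+4)² + 100)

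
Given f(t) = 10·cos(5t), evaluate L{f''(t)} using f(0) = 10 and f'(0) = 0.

F(s) = 10s/(s² + 25). L{f''(t)} = s²F(s) - sf(0) - f'(0) = 10s³/(s² + 25) - 10s = (10s³ - 10s(s² + 25))/(s² + 25) = -250s/(s² + 25)

Final answer: -250s/(s² + 25)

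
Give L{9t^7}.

L{t^n} = n!/s^(n+1). So L{9t^7} = 9·7!/s^8 = 45360/s^8

Final answer: 45360/s^8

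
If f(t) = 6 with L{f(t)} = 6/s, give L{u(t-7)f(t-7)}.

Time shift theorem: L{u(t-a)f(t-a)} = e^(-as)F(s). Here a=7, F(s) = 6/s, so L{u(t-7)f(t-7)} = e^(-7s)·6/s

Final answer: e^(-7s)·6/s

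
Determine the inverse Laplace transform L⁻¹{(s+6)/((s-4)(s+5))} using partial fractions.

Using partial fractions, f(t) = (10e^(4t) - e^(-5t))/9

Final answer: (10e^(4t) - e^(-5t))/9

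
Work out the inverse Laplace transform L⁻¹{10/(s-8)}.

L⁻¹{1/(s-a)} = e^(at), so L⁻¹{1/(s-8)} = e^(8t), and L⁻¹{10/(s-8)} = 10·e^(8t)

Final answer: 10·e^(8t)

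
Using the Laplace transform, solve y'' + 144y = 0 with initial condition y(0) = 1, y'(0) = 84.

L{y''} + 144L{y} = 0. s²Y - s - 84 + 144Y = 0. Y(s² + 144) = s + 84. Y = (s + 84)/(s² + 144). Inverting: y(t) = cos(12t) + 7sin(12t)

Final answer: y(t) = cos(12t) + 7sin(12t)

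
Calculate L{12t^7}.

L{t^n} = n!/s^(n+1). So L{12t^7} = 12·7!/s^8 = 60480/s^8

Final answer: 60480/s^8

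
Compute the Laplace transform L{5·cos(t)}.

L{cos(ωt)} = s/(s² + ω²), so L{cos(t)} = s/(s² + 1). Then L{5·cos(t)} = 5·s/(s² + 1) = 5s/(s² + 1)

Final answer: 5s/(s² + 1)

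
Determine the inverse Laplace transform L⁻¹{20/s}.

L⁻¹{c/s} = c, so L⁻¹{20/s} = 20

Final answer: 20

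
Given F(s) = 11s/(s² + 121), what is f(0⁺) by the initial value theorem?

f(0⁺) = lim_{s→∞} s·11s/(s² + 121) = lim_{s→∞} 11s²/(s² + 121) = 11

Final answer: 11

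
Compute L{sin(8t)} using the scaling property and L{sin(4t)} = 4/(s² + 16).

Using L{f(at)} = (1/a)F(s/a) with a=2: L{sin(8t)} = (1/2) · 4/((s/2)² + 16) = (1/2) · 4·4/(s² + 64) = 8/(s² + 64)

Final answer: 8/(s² + 64)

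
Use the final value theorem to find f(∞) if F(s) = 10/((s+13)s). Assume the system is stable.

f(∞) = lim_{s→0} sF(s) = lim_{s→0} 10/(s+13) = 10/13

Final answer: 10/13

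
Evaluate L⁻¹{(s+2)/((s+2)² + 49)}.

Using frequency shift: L⁻¹{(s-a)/((s-a)² + b²)} = e^(at)cos(bt). Here a=-2, b=7

Final answer: e^(-2t)·cos(7t)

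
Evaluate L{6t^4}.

L{t^n} = n!/s^(n+1). So L{6t^4} = 6·4!/s^5 = 144/s^5

Final answer: 144/s^5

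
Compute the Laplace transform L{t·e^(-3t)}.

L{t^n·e^(at)} = n!/(s-a)^(n+1), so L{t·e^(-3t)} = 1/(s+3)^2

Final answer: 1/(s+3)^2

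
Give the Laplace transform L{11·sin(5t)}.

L{sin(ωt)} = ω/(s² + ω²), so L{sin(5t)} = 5/(s² + 25). Then L{11·sin(5t)} = 11·5/(s² + 25) = 55/(s² + 25)

Final answer: 55/(s² + 25)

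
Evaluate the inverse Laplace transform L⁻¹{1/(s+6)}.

L⁻¹{1/(s-a)} = e^(at), so L⁻¹{1/(s+6)} = e^(-6t)

Final answer: e^(-6t)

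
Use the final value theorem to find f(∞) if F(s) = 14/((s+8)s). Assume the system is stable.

f(∞) = lim_{s→0} sF(s) = lim_{s→0} 14/(s+8) = 7/4

Final answer: 7/4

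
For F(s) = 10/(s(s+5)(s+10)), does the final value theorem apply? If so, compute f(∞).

Poles of sF(s) = 10/((s+5)(s+10)) are at s = -5 and s = -10, both in the left half-plane. Theorem applies. f(∞) = lim_{s→0} sF(s) = 10/(5·10) = 1/5

Final answer: 1/5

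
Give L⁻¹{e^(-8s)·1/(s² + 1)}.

L⁻¹{1/(s² + 1)} = sin(t). By the time shift theorem, L⁻¹{e^(-as)F(s)} = u(t-a)f(t-a) with a=8, so L⁻¹{e^(-8s)·1/(s² + 1)} = u(t-8)·sin((t-8))

Final answer: u(t-8)·sin((t-8))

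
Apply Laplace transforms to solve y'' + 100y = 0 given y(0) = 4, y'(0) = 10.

L{y''} + 100L{y} = 0. s²Y - 4s - 10 + 100Y = 0. Y(s² + 100) = 4s + 10. Y = (4s + 10)/(s² + 100). Inverting: y(t) = 4cos(10t) + sin(10t)

Final answer: y(t) = 4cos(10t) + sin(10t)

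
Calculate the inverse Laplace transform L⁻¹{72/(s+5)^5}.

L⁻¹{n!/(s-a)^(n+1)} = t^n·e^(at) with n=4, a=-5. So L⁻¹{24/(s+5)^5} = t^4·e^(-5t), and L⁻¹{72/(s+5)^5} = (72/24)·t^4·e^(-5t) = 3·t^4·e^(-5t)

Final answer: 3·t^4·e^(-5t)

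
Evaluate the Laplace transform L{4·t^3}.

L{t^n} = n!/s^(n+1), so L{t^3} = 6/s^4. Then L{4·t^3} = 4·6/s^4 = 24/s^4

Final answer: 24/s^4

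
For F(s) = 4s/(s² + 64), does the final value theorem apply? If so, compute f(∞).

The final value theorem requires all poles of sF(s) in the left half-plane. sF(s) = 4s²/(s² + 64) has poles at s = ±8i (imaginary axis). Theorem does NOT apply (oscillatory system).

Final answer: Not applicable (oscillatory)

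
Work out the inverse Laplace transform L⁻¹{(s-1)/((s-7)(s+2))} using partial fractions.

Using partial fractions, f(t) = (6e^(7t) + 3e^(-2t))/9

Final answer: (6e^(7t) + 3e^(-2t))/9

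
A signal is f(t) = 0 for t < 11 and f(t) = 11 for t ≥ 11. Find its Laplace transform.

f(t) = 11·u(t-11). L{u(t-11)} = e^(-11s)/s, so L{f(t)} = 11·e^(-11s)/s

Final answer: 11·e^(-11s)/s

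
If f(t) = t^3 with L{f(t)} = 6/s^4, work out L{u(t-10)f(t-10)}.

Time shift theorem: L{u(t-a)f(t-a)} = e^(-as)F(s). Here a=10, F(s) = 6/s^4, so L{u(t-10)f(t-10)} = e^(-10s)·6/s^4

Final answer: e^(-10s)·6/s^4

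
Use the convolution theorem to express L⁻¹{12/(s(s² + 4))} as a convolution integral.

12/(s(s² + 4)) = (1/s)·(12/(s² + 4)) = L{1}·L{6·sin(2t)}. So f(t) = 1*(6·sin(2t)) = ∫₀ᵗ 6·sin(2τ) dτ

Final answer: ∫₀ᵗ 6·sin(2τ) dτ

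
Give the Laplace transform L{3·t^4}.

L{t^n} = n!/s^(n+1), so L{t^4} = 24/s^5. Then L{3·t^4} = 3·24/s^5 = 72/s^5

Final answer: 72/s^5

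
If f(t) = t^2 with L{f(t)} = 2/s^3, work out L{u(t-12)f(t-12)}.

Time shift theorem: L{u(t-a)f(t-a)} = e^(-as)F(s). Here a=12, F(s) = 2/s^3, so L{u(t-12)f(t-12)} = e^(-12s)·2/s^3

Final answer: e^(-12s)·2/s^3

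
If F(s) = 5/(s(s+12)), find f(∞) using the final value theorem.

f(∞) = lim_{s→0} s·5/(s(s+12)) = lim_{s→0} 5/(s+12) = 5/12 = 5/12

Final answer: 5/12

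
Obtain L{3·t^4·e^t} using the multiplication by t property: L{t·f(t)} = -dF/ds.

Using L{t^n·e^(at)} = n!/(s-a)^(n+1), L{t^4·e^t} = 24/(s-1)^5, so L{3·t^4·e^t} = 3·24/(s-1)^5 = 72/(s-1)^5

Final answer: 72/(s-1)^5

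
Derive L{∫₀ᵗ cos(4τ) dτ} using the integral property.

L{∫₀ᵗ f(τ)dτ} = F(s)/s with F(s) = s/(s² + 16), so the result is (s/(s² + 16))/s = 1/(s² + 16)

Final answer: 1/(s² + 16)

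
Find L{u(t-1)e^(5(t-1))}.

u(t-a)f(t-a) with f(t)=e^(5t). L{e^(5t)} = 1/(s-5). By time shift: e^(-s)/(s-5)

Final answer: e^(-s)/(s-5)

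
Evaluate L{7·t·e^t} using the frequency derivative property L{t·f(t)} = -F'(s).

L{e^t} = 1/(s-1). By frequency derivative: L{t·e^t} = -d/ds[1/(s-1)] = -(-1)/(s-1)² = 1/(s-1)². Then L{7·t·e^t} = 7·1/(s-1)² = 7/(s-1)²

Final answer: 7/(s-1)²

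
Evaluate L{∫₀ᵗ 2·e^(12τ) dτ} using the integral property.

L{∫₀ᵗ f(τ)dτ} = F(s)/s with F(s) = 2/(s-12), so L{∫₀ᵗ 2·e^(12τ) dτ} = 2/(s(s-12))

Final answer: 2/(s(s-12))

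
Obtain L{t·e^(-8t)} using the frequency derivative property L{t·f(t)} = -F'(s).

L{e^(-8t)} = 1/(s+8). By frequency derivative: L{t·e^(-8t)} = -d/ds[1/(s+8)] = -(-1)/(s+8)² = 1/(s+8)²

Final answer: 1/(s+8)²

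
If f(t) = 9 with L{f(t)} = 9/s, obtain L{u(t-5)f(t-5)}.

Time shift theorem: L{u(t-a)f(t-a)} = e^(-as)F(s). Here a=5, F(s) = 9/s, so L{u(t-5)f(t-5)} = e^(-5s)·9/s

Final answer: e^(-5s)·9/s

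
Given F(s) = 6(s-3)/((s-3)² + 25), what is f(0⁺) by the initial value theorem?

f(0⁺) = lim_{s→∞} sF(s) = lim_{s→∞} 6s(s-3)/((s-3)² + 25) = 6

Final answer: 6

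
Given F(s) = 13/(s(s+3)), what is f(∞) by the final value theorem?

f(∞) = lim_{s→0} s·13/(s(s+3)) = lim_{s→0} 13/(s+3) = 13/3 = 13/3

Final answer: 13/3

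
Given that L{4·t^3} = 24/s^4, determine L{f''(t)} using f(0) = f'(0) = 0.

L{f''(t)} = s²F(s) - sf(0) - f'(0) = s²·24/s^4 - 0 - 0 = 24/s^2

Final answer: 24/s^2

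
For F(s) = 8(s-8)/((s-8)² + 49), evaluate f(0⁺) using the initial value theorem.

f(0⁺) = lim_{s→∞} sF(s) = lim_{s→∞} 8s(s-8)/((s-8)² + 49) = 8

Final answer: 8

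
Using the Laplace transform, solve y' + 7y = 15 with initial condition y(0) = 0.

sY + 7Y = 15/s. Y = 15/(s(s+7)). Partial fractions: Y = 15/7/s - 15/7/(s+7)

Final answer: y(t) = 15/7(1 - e^(-7t))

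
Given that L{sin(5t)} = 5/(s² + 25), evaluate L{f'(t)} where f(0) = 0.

L{f'(t)} = s·F(s) - f(0) = s·5/(s² + 25) - 0 = 5s/(s² + 25)

Final answer: 5s/(s² + 25)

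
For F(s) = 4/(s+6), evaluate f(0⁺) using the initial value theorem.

f(0⁺) = lim_{s→∞} s·4/(s+6) = lim_{s→∞} 4s/(s+6) = 4

Final answer: 4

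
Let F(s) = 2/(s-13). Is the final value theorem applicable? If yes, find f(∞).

sF(s) = 2s/(s-13) has a pole at s = 13 in the right half-plane. Theorem does NOT apply (unstable system; f(t) = 2·e^(13t) grows without bound).

Final answer: Not applicable (unstable)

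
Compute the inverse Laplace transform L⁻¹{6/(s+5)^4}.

L⁻¹{n!/(s-a)^(n+1)} = t^n·e^(at), so L⁻¹{6/(s+5)^4} = t^3·e^(-5t)

Final answer: t^3·e^(-5t)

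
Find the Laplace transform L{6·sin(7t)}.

L{sin(ωt)} = ω/(s² + ω²), so L{sin(7t)} = 7/(s² + 49). Then L{6·sin(7t)} = 6·7/(s² + 49) = 42/(s² + 49)

Final answer: 42/(s² + 49)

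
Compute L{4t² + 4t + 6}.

L{4t² + 4t + 6} = 4·2/s³ + 4/s² + 6/s = 8/s³ + 4/s² + 6/s

Final answer: 8/s³ + 4/s² + 6/s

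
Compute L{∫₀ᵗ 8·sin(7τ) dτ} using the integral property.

L{∫₀ᵗ f(τ)dτ} = F(s)/s with F(s) = 56/(s² + 49), so the result is (56/(s² + 49))/s = 56/(s(s² + 49))

Final answer: 56/(s(s² + 49))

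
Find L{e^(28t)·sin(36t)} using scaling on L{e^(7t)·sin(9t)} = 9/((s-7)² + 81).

Scaling with a=4: L{e^(28t)·sin(36t)} = (1/4) · 9/((s/4-7)² + 81). Simplifying: 36/((s-28)² + 1296)

Final answer: 36/((s-28)² + 1296)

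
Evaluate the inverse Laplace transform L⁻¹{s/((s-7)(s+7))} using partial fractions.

Using partial fractions, f(t) = (7e^(7t) + 7e^(-7t))/14

Final answer: (7e^(7t) + 7e^(-7t))/14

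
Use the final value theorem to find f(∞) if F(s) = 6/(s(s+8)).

f(∞) = lim_{s→0} s·6/(s(s+8)) = lim_{s→0} 6/(s+8) = 6/8 = 3/4

Final answer: 3/4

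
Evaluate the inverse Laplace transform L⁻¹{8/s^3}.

L⁻¹{n!/s^(n+1)} = t^n with n=2. So L⁻¹{2/s^3} = t^2, and L⁻¹{8/s^3} = (8/2)·t^2 = 4·t^2

Final answer: 4·t^2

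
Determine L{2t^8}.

L{t^n} = n!/s^(n+1). So L{2t^8} = 2·8!/s^9 = 80640/s^9

Final answer: 80640/s^9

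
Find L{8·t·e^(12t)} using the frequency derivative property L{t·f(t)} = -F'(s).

L{e^(12t)} = 1/(s-12). By frequency derivative: L{t·e^(12t)} = -d/ds[1/(s-12)] = -(-1)/(s-12)² = 1/(s-12)². Then L{8·t·e^(12t)} = 8·1/(s-12)² = 8/(s-12)²

Final answer: 8/(s-12)²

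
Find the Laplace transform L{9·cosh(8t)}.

L{cosh(ωt)} = s/(s² - ω²), so L{cosh(8t)} = s/(s² - 64). Then L{9·cosh(8t)} = 9·s/(s² - 64) = 9s/(s² - 64)

Final answer: 9s/(s² - 64)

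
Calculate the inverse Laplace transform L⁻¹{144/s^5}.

L⁻¹{n!/s^(n+1)} = t^n with n=4. So L⁻¹{24/s^5} = t^4, and L⁻¹{144/s^5} = (144/24)·t^4 = 6·t^4

Final answer: 6·t^4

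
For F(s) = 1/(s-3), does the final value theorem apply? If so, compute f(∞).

sF(s) = s/(s-3) has a pole at s = 3 in the right half-plane. Theorem does NOT apply (unstable system; f(t) = e^(3t) grows without bound).

Final answer: Not applicable (unstable)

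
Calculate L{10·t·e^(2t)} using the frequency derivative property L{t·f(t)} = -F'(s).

L{e^(2t)} = 1/(s-2). By frequency derivative: L{t·e^(2t)} = -d/ds[1/(s-2)] = -(-1)/(s-2)² = 1/(s-2)². Then L{10·t·e^(2t)} = 10·1/(s-2)² = 10/(s-2)²

Final answer: 10/(s-2)²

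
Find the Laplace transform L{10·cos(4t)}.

L{cos(ωt)} = s/(s² + ω²), so L{cos(4t)} = s/(s² + 16). Then L{10·cos(4t)} = 10·s/(s² + 16) = 10s/(s² + 16)

Final answer: 10s/(s² + 16)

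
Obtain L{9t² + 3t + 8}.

L{9t² + 3t + 8} = 9·2/s³ + 3/s² + 8/s = 18/s³ + 3/s² + 8/s

Final answer: 18/s³ + 3/s² + 8/s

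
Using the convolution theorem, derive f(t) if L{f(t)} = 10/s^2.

10/s^2 = (10/s)·(1/s) = L{10}·L{1}. By convolution, f(t) = 10*1 = ∫₀ᵗ 10·1 dτ = 10·t

Final answer: 10·t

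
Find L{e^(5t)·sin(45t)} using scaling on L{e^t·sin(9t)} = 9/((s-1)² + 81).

Scaling with a=5: L{e^(5t)·sin(45t)} = (1/5) · 9/((s/5-1)² + 81). Simplifying: 45/((s-5)² + 2025)

Final answer: 45/((s-5)² + 2025)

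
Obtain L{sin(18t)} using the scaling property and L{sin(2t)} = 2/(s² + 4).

Using L{f(at)} = (1/a)F(s/a) with a=9: L{sin(18t)} = (1/9) · 2/((s/9)² + 4) = (1/9) · 2·81/(s² + 324) = 18/(s² + 324)

Final answer: 18/(s² + 324)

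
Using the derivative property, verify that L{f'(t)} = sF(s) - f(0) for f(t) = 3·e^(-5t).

f'(t) = -15e^(-5t). Direct: L{f'(t)} = -15/(s+5). Property: s·3/(s+5) - 3 = (3s - 3(s+5))/(s+5) = -15/(s+5). ✓

Final answer: -15/(s+5)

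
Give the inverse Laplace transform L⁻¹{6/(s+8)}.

L⁻¹{1/(s-a)} = e^(at), so L⁻¹{1/(s+8)} = e^(-8t), and L⁻¹{6/(s+8)} = 6·e^(-8t)

Final answer: 6·e^(-8t)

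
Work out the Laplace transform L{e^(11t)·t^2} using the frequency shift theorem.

L{e^(at)·t^n} = n!/(s-a)^(n+1), so L{e^(11t)·t^2} = 2/(s-11)^3

Final answer: 2/(s-11)^3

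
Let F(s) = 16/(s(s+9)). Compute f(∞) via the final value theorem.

f(∞) = lim_{s→0} s·16/(s(s+9)) = lim_{s→0} 16/(s+9) = 16/9 = 16/9

Final answer: 16/9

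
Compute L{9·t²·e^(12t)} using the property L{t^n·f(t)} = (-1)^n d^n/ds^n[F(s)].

L{e^(12t)} = 1/(s-12). d/ds[1/(s-12)] = -1/(s-12)². d²/ds²[1/(s-12)] = 2/(s-12)³. So L{t²·e^(12t)} = (-1)² · 2/(s-12)³ = 2/(s-12)³. Then L{9·t²·e^(12t)} = 9·2/(s-12)³ = 18/(s-12)³

Final answer: 18/(s-12)³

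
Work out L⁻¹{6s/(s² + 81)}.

This is the form c·s/(s² + a²) with a = 9, c = 6. L⁻¹ = 6·cos(9t)

Final answer: 6·cos(9t)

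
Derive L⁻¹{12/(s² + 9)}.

This is the form c·a/(s² + a²) with a = 3, c = 4. L⁻¹ = 4·sin(3t)

Final answer: 4·sin(3t)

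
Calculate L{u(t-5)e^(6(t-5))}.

u(t-a)f(t-a) with f(t)=e^(6t). L{e^(6t)} = 1/(s-6). By time shift: e^(-5s)/(s-6)

Final answer: e^(-5s)/(s-6)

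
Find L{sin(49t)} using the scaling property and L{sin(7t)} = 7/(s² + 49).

Using L{f(at)} = (1/a)F(s/a) with a=7: L{sin(49t)} = (1/7) · 7/((s/7)² + 49) = (1/7) · 7·49/(s² + 2401) = 49/(s² + 2401)

Final answer: 49/(s² + 2401)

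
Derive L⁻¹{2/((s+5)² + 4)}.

Form: b/((s-a)² + b²) → e^(at)sin(bt). With a=-5, b=2

Final answer: e^(-5t)·sin(2t)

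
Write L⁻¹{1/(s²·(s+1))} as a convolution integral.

1/(s²·(s+1)) = (1/s^2)·(1/(s+1)) = L{t}·L{e^(-t)}. So f(t) = t*e^(-t) = ∫₀ᵗ τ·e^(-(t-τ)) dτ

Final answer: ∫₀ᵗ τ·e^(-(t-τ)) dτ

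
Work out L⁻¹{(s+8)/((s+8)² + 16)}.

Using frequency shift: L⁻¹{(s-a)/((s-a)² + b²)} = e^(at)cos(bt). Here a=-8, b=4

Final answer: e^(-8t)·cos(4t)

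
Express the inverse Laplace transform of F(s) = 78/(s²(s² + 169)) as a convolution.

78/(s²(s² + 169)) = (1/s²)·(78/(s² + 169)) = L{t}·L{6·sin(13t)}. So f(t) = t*(6·sin(13t)) = ∫₀ᵗ 6τ·sin(13(t-τ)) dτ

Final answer: ∫₀ᵗ 6τ·sin(13(t-τ)) dτ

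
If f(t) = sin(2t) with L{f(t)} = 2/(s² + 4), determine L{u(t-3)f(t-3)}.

Time shift theorem: L{u(t-a)f(t-a)} = e^(-as)F(s). Here a=3, F(s) = 2/(s² + 4), so L{u(t-3)f(t-3)} = e^(-3s)·2/(s² + 4)

Final answer: e^(-3s)·2/(s² + 4)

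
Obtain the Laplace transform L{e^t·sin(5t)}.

L{e^(at)·sin(ωt)} = ω/((s-a)² + ω²), so L{e^t·sin(5t)} = 5/((s-1)² + 25)

Final answer: 5/((s-1)² + 25)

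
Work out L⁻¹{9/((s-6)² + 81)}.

Form: b/((s-a)² + b²) → e^(at)sin(bt). With a=6, b=9

Final answer: e^(6t)·sin(9t)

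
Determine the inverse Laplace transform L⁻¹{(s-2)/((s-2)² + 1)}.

Using frequency shift, L⁻¹{(s-2)/((s-2)² + 1)} = e^(2t)·cos(t)

Final answer: e^(2t)·cos(t)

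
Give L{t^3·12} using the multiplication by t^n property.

L{12} = 12/s. d^1/ds^1[1/s] = -1/s². d^2/ds^2[1/s] = 2/s^3. d^3/ds^3[1/s] = -6/s^4. So L{t^3} = (-1)^{3}·-6/s^4 = 6/s^4. Then L{t^3·12} = 12·6/s^4 = 72/s^4

Final answer: 72/s^4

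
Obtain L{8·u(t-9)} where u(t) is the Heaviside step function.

L{u(t-a)} = e^(-as)/s. Here a=9, so L{u(t-9)} = e^(-9s)/s, and L{8·u(t-9)} = 8·e^(-9s)/s

Final answer: 8·e^(-9s)/s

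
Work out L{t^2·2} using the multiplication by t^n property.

L{2} = 2/s. d^1/ds^1[1/s] = -1/s². d^2/ds^2[1/s] = 2/s^3. So L{t^2} = (-1)^{2}·2/s^3 = 2/s^3. Then L{t^2·2} = 2·2/s^3 = 4/s^3

Final answer: 4/s^3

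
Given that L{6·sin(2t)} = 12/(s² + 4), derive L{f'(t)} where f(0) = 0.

L{f'(t)} = s·F(s) - f(0) = s·12/(s² + 4) - 0 = 12s/(s² + 4)

Final answer: 12s/(s² + 4)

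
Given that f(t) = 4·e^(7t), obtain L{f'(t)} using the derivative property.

f(0) = 4, F(s) = 4/(s-7). L{f'(t)} = s·F(s) - f(0) = 4s/(s-7) - 4 = (4s - 4(s-7))/(s-7) = 28/(s-7)

Final answer: 28/(s-7)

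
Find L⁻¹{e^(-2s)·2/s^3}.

L⁻¹{2/s^3} = t^2. By the time shift theorem, L⁻¹{e^(-as)F(s)} = u(t-a)f(t-a) with a=2, so L⁻¹{e^(-2s)·2/s^3} = u(t-2)·(t-2)^2

Final answer: u(t-2)·(t-2)^2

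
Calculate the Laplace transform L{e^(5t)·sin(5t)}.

L{e^(at)·sin(ωt)} = ω/((s-a)² + ω²), so L{e^(5t)·sin(5t)} = 5/((s-5)² + 25)

Final answer: 5/((s-5)² + 25)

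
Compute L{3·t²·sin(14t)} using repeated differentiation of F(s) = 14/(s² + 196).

F(s) = 14/(s² + 196). F'(s) = -28s/(s² + 196)². F''(s) = -28(196 - 3s²)/(s² + 196)³ = (84s² - 5488)/(s² + 196)³. So L{t²·sin(14t)} = (-1)² F''(s) = (84s² - 5488)/(s² + 196)³. Then L{3·t²·sin(14t)} = 3·(84s² - 5488)/(s² + 196)³ = (252s² - 16464)/(s² + 196)³

Final answer: (252s² - 16464)/(s² + 196)³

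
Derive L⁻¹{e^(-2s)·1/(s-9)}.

L⁻¹{1/(s-9)} = e^(9t). By the time shift theorem, L⁻¹{e^(-as)F(s)} = u(t-a)f(t-a) with a=2, so L⁻¹{e^(-2s)·1/(s-9)} = u(t-2)·e^(9(t-2))

Final answer: u(t-2)·e^(9(t-2))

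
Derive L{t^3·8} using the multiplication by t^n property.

L{8} = 8/s. d^1/ds^1[1/s] = -1/s². d^2/ds^2[1/s] = 2/s^3. d^3/ds^3[1/s] = -6/s^4. So L{t^3} = (-1)^{3}·-6/s^4 = 6/s^4. Then L{t^3·8} = 8·6/s^4 = 48/s^4

Final answer: 48/s^4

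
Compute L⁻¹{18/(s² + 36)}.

This is the form c·a/(s² + a²) with a = 6, c = 3. L⁻¹ = 3·sin(6t)

Final answer: 3·sin(6t)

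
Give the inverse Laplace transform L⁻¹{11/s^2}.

L⁻¹{n!/s^(n+1)} = t^n with n=1. So L⁻¹{1/s^2} = t, and L⁻¹{11/s^2} = (11/1)·t = 11·t

Final answer: 11·t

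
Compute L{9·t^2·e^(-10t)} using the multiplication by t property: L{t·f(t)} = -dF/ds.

Using L{t^n·e^(at)} = n!/(s-a)^(n+1), L{t^2·e^(-10t)} = 2/(s+10)^3, so L{9·t^2·e^(-10t)} = 9·2/(s+10)^3 = 18/(s+10)^3

Final answer: 18/(s+10)^3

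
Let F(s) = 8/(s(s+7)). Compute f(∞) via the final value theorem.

f(∞) = lim_{s→0} s·8/(s(s+7)) = lim_{s→0} 8/(s+7) = 8/7 = 8/7

Final answer: 8/7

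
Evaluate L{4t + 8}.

L{4t + 8} = 4·L{t} + 8·L{1} = 4/s² + 8/s

Final answer: 4/s² + 8/s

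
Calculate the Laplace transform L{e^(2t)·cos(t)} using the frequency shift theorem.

Frequency shift: L{e^(at)f(t)} = F(s-a). L{e^(2t)·cos(t)} = (s-2)/((s-2)² + 1)

Final answer: (s-2)/((s-2)² + 1)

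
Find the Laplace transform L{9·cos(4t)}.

L{cos(ωt)} = s/(s² + ω²), so L{cos(4t)} = s/(s² + 16). Then L{9·cos(4t)} = 9·s/(s² + 16) = 9s/(s² + 16)

Final answer: 9s/(s² + 16)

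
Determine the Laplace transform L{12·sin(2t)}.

L{sin(ωt)} = ω/(s² + ω²), so L{sin(2t)} = 2/(s² + 4). Then L{12·sin(2t)} = 12·2/(s² + 4) = 24/(s² + 4)

Final answer: 24/(s² + 4)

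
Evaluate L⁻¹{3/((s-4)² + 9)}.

Form: b/((s-a)² + b²) → e^(at)sin(bt). With a=4, b=3

Final answer: e^(4t)·sin(3t)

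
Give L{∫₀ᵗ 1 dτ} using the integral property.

L{∫₀ᵗ f(τ)dτ} = F(s)/s with f(t) = 1. F(s) = 1/s, so L{∫₀ᵗ 1 dτ} = (1/s)/s = 1/s². (Check: ∫₀ᵗ 1 dτ = t.)

Final answer: 1/s²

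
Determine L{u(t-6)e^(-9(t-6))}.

u(t-a)f(t-a) with f(t)=e^(-9t). L{e^(-9t)} = 1/(s+9). By time shift: e^(-6s)/(s+9)

Final answer: e^(-6s)/(s+9)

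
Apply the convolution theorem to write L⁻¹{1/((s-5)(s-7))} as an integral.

1/((s-5)(s-7)) = (1/(s-5))·(1/(s-7)) = L{e^(5t)}·L{e^(7t)}. So f(t) = e^(5t)*e^(7t) = ∫₀ᵗ e^(5τ)·e^(7(t-τ)) dτ

Final answer: ∫₀ᵗ e^(5τ)·e^(7(t-τ)) dτ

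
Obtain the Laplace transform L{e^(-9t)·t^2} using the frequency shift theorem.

L{e^(at)·t^n} = n!/(s-a)^(n+1), so L{e^(-9t)·t^2} = 2/(s+9)^3

Final answer: 2/(s+9)^3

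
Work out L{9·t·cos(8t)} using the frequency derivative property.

L{cos(8t)} = s/(s² + 64). Derivative: d/ds[s/(s² + 64)] = [(s² + 64) - s·2s]/(s² + 64)² = (64 - s²)/(s² + 64)². So L{t·cos(8t)} = -F'(s) = (s² - 64)/(s² + 64)². Then L{9·t·cos(8t)} = 9·(s² - 64)/(s² + 64)²

Final answer: 9·(s² - 64)/(s² + 64)²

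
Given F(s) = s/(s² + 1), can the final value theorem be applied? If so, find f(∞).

The final value theorem requires all poles of sF(s) in the left half-plane. sF(s) = s²/(s² + 1) has poles at s = ±1i (imaginary axis). Theorem does NOT apply (oscillatory system).

Final answer: Not applicable (oscillatory)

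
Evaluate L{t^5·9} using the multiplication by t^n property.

L{9} = 9/s. d^1/ds^1[1/s] = -1/s². d^2/ds^2[1/s] = 2/s^3. d^3/ds^3[1/s] = -6/s^4. d^4/ds^4[1/s] = 24/s^5. d^5/ds^5[1/s] = -120/s^6. So L{t^5} = (-1)^{5}·-120/s^6 = 120/s^6. Then L{t^5·9} = 9·120/s^6 = 1080/s^6

Final answer: 1080/s^6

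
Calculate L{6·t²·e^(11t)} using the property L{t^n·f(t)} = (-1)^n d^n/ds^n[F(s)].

L{e^(11t)} = 1/(s-11). d/ds[1/(s-11)] = -1/(s-11)². d²/ds²[1/(s-11)] = 2/(s-11)³. So L{t²·e^(11t)} = (-1)² · 2/(s-11)³ = 2/(s-11)³. Then L{6·t²·e^(11t)} = 6·2/(s-11)³ = 12/(s-11)³

Final answer: 12/(s-11)³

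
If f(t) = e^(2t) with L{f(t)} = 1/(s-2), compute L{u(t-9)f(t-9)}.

Time shift theorem: L{u(t-a)f(t-a)} = e^(-as)F(s). Here a=9, F(s) = 1/(s-2), so L{u(t-9)f(t-9)} = e^(-9s)·1/(s-2)

Final answer: e^(-9s)·1/(s-2)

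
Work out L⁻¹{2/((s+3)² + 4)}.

Form: b/((s-a)² + b²) → e^(at)sin(bt). With a=-3, b=2

Final answer: e^(-3t)·sin(2t)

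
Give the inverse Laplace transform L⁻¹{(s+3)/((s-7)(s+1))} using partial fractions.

Using partial fractions, f(t) = (10e^(7t) - 2e^(-t))/8

Final answer: (10e^(7t) - 2e^(-t))/8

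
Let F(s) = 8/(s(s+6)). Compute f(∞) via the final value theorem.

f(∞) = lim_{s→0} s·8/(s(s+6)) = lim_{s→0} 8/(s+6) = 8/6 = 4/3

Final answer: 4/3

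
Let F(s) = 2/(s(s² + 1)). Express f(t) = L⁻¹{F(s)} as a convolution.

2/(s(s² + 1)) = (1/s)·(2/(s² + 1)) = L{1}·L{2·sin(t)}. So f(t) = 1*(2·sin(t)) = ∫₀ᵗ 2·sin(τ) dτ

Final answer: ∫₀ᵗ 2·sin(τ) dτ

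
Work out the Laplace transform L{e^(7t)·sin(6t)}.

L{e^(at)·sin(ωt)} = ω/((s-a)² + ω²), so L{e^(7t)·sin(6t)} = 6/((s-7)² + 36)

Final answer: 6/((s-7)² + 36)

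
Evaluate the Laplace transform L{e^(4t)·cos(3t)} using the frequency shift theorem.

Frequency shift: L{e^(at)f(t)} = F(s-a). L{e^(4t)·cos(3t)} = (s-4)/((s-4)² + 9)

Final answer: (s-4)/((s-4)² + 9)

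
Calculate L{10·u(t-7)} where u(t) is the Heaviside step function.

L{u(t-a)} = e^(-as)/s. Here a=7, so L{u(t-7)} = e^(-7s)/s, and L{10·u(t-7)} = 10·e^(-7s)/s

Final answer: 10·e^(-7s)/s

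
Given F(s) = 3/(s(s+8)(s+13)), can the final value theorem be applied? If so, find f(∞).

Poles of sF(s) = 3/((s+8)(s+13)) are at s = -8 and s = -13, both in the left half-plane. Theorem applies. f(∞) = lim_{s→0} sF(s) = 3/(8·13) = 3/104

Final answer: 3/104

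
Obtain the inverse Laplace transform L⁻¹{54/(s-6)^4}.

L⁻¹{n!/(s-a)^(n+1)} = t^n·e^(at) with n=3, a=6. So L⁻¹{6/(s-6)^4} = t^3·e^(6t), and L⁻¹{54/(s-6)^4} = (54/6)·t^3·e^(6t) = 9·t^3·e^(6t)

Final answer: 9·t^3·e^(6t)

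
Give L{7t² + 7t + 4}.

L{7t² + 7t + 4} = 7·2/s³ + 7/s² + 4/s = 14/s³ + 7/s² + 4/s

Final answer: 14/s³ + 7/s² + 4/s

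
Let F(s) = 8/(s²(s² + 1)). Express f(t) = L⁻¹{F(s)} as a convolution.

8/(s²(s² + 1)) = (1/s²)·(8/(s² + 1)) = L{t}·L{8·sin(t)}. So f(t) = t*(8·sin(t)) = ∫₀ᵗ 8τ·sin((t-τ)) dτ

Final answer: ∫₀ᵗ 8τ·sin((t-τ)) dτ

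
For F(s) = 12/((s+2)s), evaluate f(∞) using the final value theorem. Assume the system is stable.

f(∞) = lim_{s→0} sF(s) = lim_{s→0} 12/(s+2) = 6

Final answer: 6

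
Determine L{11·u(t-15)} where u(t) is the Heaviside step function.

L{u(t-a)} = e^(-as)/s. Here a=15, so L{u(t-15)} = e^(-15s)/s, and L{11·u(t-15)} = 11·e^(-15s)/s

Final answer: 11·e^(-15s)/s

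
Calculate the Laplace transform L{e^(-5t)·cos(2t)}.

L{e^(at)·cos(ωt)} = (s-a)/((s-a)² + ω²), so L{e^(-5t)·cos(2t)} = (s+5)/((s+5)² + 4)

Final answer: (s+5)/((s+5)² + 4)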